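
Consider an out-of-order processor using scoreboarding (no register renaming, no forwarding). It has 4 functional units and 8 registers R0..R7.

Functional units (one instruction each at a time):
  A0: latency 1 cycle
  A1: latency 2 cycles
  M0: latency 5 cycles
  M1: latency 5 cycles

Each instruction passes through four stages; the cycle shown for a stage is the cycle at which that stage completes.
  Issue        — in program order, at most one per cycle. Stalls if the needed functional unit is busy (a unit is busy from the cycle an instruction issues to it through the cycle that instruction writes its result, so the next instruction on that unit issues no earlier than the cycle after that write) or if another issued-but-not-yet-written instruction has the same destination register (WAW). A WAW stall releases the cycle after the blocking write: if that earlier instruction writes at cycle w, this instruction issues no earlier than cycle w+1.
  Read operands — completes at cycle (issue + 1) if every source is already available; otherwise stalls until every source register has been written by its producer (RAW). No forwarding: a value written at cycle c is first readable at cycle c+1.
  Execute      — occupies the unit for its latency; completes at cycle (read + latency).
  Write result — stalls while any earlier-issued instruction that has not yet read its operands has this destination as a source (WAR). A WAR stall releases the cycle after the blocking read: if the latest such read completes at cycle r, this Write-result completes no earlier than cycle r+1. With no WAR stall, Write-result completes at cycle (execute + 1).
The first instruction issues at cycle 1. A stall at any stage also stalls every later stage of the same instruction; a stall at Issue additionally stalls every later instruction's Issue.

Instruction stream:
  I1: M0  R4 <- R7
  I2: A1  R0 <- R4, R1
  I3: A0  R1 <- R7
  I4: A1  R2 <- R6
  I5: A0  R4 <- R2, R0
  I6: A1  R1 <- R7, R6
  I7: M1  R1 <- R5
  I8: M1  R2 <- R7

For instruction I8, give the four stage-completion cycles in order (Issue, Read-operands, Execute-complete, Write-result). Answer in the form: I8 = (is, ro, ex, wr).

I1: IS=1 RO=2 EX=7 WR=8
I2: IS=2 RO=9 EX=11 WR=12  [RAW R4: wait I1 write@8]
I3: IS=3 RO=4 EX=5 WR=10  [WAR R1: wait I2 read@9]
I4: IS=13 RO=14 EX=16 WR=17  [struct: A1 busy until I2 writes@12]
I5: IS=14 RO=18 EX=19 WR=20  [RAW R2: wait I4 write@17]
I6: IS=18 RO=19 EX=21 WR=22  [struct: A1 busy until I4 writes@17]
I7: IS=23 RO=24 EX=29 WR=30  [WAW R1: wait I6 write@22]
I8: IS=31 RO=32 EX=37 WR=38  [struct: M1 busy until I7 writes@30]

I8 = (31, 32, 37, 38)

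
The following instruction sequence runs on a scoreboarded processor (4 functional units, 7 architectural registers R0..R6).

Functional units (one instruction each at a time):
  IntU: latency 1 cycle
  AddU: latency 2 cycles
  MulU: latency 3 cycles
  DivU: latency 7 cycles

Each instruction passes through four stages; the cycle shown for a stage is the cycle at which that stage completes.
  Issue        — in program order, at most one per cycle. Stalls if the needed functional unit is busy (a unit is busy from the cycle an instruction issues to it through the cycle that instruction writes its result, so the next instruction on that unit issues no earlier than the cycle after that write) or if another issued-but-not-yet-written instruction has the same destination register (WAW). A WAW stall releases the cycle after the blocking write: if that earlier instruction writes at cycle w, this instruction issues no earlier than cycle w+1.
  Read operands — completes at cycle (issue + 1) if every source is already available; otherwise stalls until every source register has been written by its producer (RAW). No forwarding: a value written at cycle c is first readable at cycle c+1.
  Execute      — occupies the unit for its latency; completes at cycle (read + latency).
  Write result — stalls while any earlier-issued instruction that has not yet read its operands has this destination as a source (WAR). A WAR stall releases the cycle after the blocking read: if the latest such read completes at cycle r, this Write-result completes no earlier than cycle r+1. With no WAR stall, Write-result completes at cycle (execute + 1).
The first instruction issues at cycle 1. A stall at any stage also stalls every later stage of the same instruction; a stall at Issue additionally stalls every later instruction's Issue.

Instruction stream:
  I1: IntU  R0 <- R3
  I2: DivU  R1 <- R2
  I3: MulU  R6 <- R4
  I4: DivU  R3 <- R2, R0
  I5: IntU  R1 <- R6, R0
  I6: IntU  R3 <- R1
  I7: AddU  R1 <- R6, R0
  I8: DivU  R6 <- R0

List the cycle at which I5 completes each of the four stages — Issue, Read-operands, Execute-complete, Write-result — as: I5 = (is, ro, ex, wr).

I5 = (13, 14, 15, 16)

  I1 | 1 | 2 | 3 | 4
  I2 | 2 | 3 | 10 | 11
  I3 | 3 | 4 | 7 | 8
  I4 | 12 | 13 | 20 | 21   struct: DivU busy until I2 writes@11
  I5 | 13 | 14 | 15 | 16
  I6 | 22 | 23 | 24 | 25   WAW R3: wait I4 write@21
  I7 | 23 | 24 | 26 | 27
  I8 | 24 | 25 | 32 | 33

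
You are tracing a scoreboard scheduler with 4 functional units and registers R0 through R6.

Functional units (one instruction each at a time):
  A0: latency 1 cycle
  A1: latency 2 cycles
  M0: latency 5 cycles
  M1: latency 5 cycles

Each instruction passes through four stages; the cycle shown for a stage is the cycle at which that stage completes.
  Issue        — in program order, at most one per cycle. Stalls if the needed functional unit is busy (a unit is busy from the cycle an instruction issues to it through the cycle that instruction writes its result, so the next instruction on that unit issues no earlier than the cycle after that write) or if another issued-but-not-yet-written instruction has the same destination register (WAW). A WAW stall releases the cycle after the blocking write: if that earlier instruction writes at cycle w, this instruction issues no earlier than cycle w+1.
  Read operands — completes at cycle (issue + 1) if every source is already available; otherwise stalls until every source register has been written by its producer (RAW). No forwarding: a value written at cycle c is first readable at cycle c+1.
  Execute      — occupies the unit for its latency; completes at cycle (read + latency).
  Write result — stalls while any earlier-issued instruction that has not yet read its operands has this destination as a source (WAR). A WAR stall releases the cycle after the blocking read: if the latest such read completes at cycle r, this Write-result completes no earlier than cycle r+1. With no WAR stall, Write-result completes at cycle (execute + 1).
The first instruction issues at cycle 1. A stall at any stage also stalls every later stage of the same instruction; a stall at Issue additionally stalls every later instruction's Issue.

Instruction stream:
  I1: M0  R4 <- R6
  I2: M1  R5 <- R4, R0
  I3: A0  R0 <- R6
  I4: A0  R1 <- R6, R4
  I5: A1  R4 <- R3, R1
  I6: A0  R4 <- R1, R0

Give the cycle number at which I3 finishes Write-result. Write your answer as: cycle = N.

cycle = 10

1) issue 1, read 2, done 7, write 8
2) issue 2, read 9, done 14, write 15  <RAW R4: wait I1 write@8>
3) issue 3, read 4, done 5, write 10  <WAR R0: wait I2 read@9>
4) issue 11, read 12, done 13, write 14  <struct: A0 busy until I3 writes@10>
5) issue 12, read 15, done 17, write 18  <RAW R1: wait I4 write@14>
6) issue 19, read 20, done 21, write 22  <WAW R4: wait I5 write@18>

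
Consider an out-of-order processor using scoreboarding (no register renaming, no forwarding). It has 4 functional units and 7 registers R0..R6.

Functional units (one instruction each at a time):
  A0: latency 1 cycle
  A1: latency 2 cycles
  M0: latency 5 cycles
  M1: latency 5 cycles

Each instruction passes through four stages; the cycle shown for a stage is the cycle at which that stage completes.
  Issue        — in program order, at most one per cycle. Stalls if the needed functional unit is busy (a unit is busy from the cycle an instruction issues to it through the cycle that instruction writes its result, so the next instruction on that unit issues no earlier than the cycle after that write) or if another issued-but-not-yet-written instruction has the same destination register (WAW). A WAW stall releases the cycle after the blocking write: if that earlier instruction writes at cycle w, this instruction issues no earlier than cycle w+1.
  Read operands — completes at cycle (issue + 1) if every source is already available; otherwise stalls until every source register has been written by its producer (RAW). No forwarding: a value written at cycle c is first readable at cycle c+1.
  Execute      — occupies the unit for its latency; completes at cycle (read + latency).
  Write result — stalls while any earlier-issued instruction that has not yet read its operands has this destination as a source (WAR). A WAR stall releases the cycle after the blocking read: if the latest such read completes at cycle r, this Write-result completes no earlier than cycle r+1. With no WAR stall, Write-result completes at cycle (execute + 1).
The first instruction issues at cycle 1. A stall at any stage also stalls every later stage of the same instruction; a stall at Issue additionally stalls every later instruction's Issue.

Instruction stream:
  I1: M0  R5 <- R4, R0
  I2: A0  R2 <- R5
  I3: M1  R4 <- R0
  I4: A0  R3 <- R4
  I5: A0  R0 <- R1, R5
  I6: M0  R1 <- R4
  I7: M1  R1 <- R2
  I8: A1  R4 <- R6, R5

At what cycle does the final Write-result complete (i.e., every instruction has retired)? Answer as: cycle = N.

cycle = 32

c1: issue I1 (M0)
c2: I1 read-ops · issue I2 (A0)
c3: issue I3 (M1)
c4: I3 read-ops
c7: I1 finished on M0
c8: I1→R5
c9: I2 read-ops · I3 finished on M1
c10: I2 finished on A0 · I3→R4
c11: I2→R2
c12: issue I4 (A0)
c13: I4 read-ops
c14: I4 finished on A0
c15: I4→R3
c16: issue I5 (A0)
c17: I5 read-ops · issue I6 (M0)
c18: I5 finished on A0 · I6 read-ops
c19: I5→R0
c23: I6 finished on M0
c24: I6→R1
c25: issue I7 (M1)
c26: I7 read-ops · issue I8 (A1)
c27: I8 read-ops
c29: I8 finished on A1
c30: I8→R4
c31: I7 finished on M1
c32: I7→R1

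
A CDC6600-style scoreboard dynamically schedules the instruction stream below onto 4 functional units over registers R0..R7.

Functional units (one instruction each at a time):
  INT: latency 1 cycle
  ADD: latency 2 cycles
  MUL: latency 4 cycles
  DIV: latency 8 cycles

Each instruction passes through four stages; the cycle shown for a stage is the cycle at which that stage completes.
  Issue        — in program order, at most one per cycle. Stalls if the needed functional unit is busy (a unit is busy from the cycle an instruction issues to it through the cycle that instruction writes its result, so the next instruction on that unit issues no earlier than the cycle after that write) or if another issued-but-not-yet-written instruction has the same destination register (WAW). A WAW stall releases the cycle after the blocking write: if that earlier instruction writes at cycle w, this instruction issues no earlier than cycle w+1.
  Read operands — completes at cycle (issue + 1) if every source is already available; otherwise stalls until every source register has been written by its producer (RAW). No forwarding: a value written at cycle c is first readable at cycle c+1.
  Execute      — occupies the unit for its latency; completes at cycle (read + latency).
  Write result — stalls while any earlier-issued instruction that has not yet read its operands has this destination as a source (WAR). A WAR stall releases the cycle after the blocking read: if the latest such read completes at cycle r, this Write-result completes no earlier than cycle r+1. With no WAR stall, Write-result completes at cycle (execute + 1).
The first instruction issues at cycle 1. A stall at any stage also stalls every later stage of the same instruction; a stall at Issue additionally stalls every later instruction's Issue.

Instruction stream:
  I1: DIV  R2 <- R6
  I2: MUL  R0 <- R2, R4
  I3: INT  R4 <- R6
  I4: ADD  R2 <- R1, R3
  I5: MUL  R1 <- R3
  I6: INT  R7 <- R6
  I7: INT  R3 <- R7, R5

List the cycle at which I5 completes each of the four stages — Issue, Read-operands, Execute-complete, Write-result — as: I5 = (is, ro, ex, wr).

I5 = (18, 19, 23, 24)

[1] I1 issues→DIV
[2] I1 reads, I2 issues→MUL
[3] I3 issues→INT
[4] I3 reads
[5] I3 exec-done
[10] I1 exec-done
[11] I1 writes R2
[12] I2 reads, I4 issues→ADD
[13] I3 writes R4, I4 reads
[15] I4 exec-done
[16] I2 exec-done, I4 writes R2
[17] I2 writes R0
[18] I5 issues→MUL
[19] I5 reads, I6 issues→INT
[20] I6 reads
[21] I6 exec-done
[22] I6 writes R7
[23] I5 exec-done, I7 issues→INT
[24] I5 writes R1, I7 reads
[25] I7 exec-done
[26] I7 writes R3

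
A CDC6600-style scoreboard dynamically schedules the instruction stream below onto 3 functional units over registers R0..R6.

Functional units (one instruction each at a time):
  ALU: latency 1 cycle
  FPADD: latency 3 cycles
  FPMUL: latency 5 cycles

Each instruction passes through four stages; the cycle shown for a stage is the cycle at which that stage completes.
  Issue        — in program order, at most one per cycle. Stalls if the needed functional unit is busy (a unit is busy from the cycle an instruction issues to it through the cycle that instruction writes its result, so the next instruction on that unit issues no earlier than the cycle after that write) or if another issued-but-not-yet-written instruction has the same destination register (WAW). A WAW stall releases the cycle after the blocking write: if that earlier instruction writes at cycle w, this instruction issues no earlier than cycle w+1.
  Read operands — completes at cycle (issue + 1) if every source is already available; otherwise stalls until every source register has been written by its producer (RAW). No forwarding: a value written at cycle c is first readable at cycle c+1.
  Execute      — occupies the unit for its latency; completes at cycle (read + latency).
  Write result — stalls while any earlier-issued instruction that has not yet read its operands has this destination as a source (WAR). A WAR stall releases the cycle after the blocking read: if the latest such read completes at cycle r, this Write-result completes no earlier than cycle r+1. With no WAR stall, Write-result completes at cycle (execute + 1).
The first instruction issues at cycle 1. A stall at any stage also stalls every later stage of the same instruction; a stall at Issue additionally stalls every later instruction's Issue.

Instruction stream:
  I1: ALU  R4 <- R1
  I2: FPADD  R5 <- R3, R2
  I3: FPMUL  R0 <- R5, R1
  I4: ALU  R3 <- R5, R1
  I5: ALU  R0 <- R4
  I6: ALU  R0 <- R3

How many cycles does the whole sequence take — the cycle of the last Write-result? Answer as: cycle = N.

cycle = 22

cycle 1: I1 dispatched to ALU
cycle 2: I1 operands ready, I2 dispatched to FPADD
cycle 3: I1 complete, I2 operands ready, I3 dispatched to FPMUL
cycle 4: R4←I1
cycle 5: I4 dispatched to ALU
cycle 6: I2 complete
cycle 7: R5←I2
cycle 8: I3 operands ready, I4 operands ready
cycle 9: I4 complete
cycle 10: R3←I4
cycle 13: I3 complete
cycle 14: R0←I3
cycle 15: I5 dispatched to ALU
cycle 16: I5 operands ready
cycle 17: I5 complete
cycle 18: R0←I5
cycle 19: I6 dispatched to ALU
cycle 20: I6 operands ready
cycle 21: I6 complete
cycle 22: R0←I6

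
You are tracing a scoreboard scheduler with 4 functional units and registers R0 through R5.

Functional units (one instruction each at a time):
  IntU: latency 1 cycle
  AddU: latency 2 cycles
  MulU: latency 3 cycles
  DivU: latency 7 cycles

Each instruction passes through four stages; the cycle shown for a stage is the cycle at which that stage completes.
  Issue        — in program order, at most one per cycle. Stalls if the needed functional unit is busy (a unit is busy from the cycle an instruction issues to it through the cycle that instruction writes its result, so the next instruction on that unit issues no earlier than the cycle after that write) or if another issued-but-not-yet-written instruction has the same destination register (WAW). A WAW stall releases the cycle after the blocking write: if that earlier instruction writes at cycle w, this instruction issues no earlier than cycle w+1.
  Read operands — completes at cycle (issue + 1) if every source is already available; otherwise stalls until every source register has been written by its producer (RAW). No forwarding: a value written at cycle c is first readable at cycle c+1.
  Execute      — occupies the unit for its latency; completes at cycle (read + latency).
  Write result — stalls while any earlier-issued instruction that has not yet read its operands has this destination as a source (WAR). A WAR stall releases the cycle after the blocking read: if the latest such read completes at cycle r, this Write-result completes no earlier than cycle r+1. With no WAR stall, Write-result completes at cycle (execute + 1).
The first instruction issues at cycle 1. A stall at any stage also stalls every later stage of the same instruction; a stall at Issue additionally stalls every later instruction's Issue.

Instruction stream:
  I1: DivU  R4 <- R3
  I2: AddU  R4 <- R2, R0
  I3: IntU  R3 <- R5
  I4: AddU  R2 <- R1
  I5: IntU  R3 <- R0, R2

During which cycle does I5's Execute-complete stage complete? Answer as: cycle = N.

t=1  issue I1 (DivU)
t=2  I1 read-ops
t=9  I1 finished on DivU
t=10  I1→R4
t=11  issue I2 (AddU)
t=12  I2 read-ops | issue I3 (IntU)
t=13  I3 read-ops
t=14  I2 finished on AddU | I3 finished on IntU
t=15  I2→R4 | I3→R3
t=16  issue I4 (AddU)
t=17  I4 read-ops | issue I5 (IntU)
t=19  I4 finished on AddU
t=20  I4→R2
t=21  I5 read-ops
t=22  I5 finished on IntU
t=23  I5→R3

cycle = 22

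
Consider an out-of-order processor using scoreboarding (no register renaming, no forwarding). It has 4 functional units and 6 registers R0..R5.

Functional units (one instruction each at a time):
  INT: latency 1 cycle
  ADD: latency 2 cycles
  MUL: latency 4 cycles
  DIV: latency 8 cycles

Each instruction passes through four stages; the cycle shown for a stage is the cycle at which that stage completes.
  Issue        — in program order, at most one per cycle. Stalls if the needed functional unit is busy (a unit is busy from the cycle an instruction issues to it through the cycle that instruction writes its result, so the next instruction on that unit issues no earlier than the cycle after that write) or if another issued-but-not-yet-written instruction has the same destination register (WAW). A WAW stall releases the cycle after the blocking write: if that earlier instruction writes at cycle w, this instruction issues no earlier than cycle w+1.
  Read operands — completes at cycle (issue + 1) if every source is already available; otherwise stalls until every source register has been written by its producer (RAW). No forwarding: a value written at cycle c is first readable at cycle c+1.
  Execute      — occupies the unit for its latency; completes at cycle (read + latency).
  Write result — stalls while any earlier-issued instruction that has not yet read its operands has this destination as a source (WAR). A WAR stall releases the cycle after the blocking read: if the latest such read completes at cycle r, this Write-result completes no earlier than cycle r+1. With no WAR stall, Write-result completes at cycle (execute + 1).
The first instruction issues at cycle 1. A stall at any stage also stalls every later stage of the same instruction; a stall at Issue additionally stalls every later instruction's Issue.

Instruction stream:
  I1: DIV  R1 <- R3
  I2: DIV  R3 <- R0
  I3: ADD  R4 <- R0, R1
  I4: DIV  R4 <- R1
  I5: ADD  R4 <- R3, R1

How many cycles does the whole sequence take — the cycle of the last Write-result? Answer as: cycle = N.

cycle = 38

cycle 1: I1→DIV
cycle 2: I1 RO
cycle 10: I1 EX
cycle 11: I1 WR R1
cycle 12: I2→DIV
cycle 13: I2 RO · I3→ADD
cycle 14: I3 RO
cycle 16: I3 EX
cycle 17: I3 WR R4
cycle 21: I2 EX
cycle 22: I2 WR R3
cycle 23: I4→DIV
cycle 24: I4 RO
cycle 32: I4 EX
cycle 33: I4 WR R4
cycle 34: I5→ADD
cycle 35: I5 RO
cycle 37: I5 EX
cycle 38: I5 WR R4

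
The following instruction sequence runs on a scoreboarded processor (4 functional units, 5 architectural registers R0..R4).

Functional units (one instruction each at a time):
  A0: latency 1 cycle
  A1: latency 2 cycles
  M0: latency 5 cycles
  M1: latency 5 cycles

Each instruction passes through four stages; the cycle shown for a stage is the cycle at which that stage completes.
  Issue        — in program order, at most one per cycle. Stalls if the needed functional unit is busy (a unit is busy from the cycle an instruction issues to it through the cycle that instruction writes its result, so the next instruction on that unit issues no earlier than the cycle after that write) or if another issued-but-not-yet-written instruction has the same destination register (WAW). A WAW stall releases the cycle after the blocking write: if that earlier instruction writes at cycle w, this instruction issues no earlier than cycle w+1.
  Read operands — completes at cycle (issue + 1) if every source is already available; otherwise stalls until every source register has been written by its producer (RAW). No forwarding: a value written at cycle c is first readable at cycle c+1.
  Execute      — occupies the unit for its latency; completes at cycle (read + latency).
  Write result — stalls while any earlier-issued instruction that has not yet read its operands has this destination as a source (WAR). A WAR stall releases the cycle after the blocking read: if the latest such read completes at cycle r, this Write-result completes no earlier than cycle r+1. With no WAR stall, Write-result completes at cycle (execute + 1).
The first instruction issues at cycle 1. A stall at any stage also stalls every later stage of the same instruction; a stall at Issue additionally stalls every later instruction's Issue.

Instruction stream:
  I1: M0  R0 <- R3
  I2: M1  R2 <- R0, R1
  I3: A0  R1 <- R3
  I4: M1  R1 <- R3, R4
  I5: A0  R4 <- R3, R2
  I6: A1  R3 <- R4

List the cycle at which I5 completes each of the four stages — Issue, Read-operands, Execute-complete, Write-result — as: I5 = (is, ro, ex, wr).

c1: I1→M0
c2: I1 RO · I2→M1
c3: I3→A0
c4: I3 RO
c5: I3 EX
c7: I1 EX
c8: I1 WR R0
c9: I2 RO
c10: I3 WR R1
c14: I2 EX
c15: I2 WR R2
c16: I4→M1
c17: I4 RO · I5→A0
c18: I5 RO · I6→A1
c19: I5 EX
c20: I5 WR R4
c21: I6 RO
c22: I4 EX
c23: I4 WR R1 · I6 EX
c24: I6 WR R3

I5 = (17, 18, 19, 20)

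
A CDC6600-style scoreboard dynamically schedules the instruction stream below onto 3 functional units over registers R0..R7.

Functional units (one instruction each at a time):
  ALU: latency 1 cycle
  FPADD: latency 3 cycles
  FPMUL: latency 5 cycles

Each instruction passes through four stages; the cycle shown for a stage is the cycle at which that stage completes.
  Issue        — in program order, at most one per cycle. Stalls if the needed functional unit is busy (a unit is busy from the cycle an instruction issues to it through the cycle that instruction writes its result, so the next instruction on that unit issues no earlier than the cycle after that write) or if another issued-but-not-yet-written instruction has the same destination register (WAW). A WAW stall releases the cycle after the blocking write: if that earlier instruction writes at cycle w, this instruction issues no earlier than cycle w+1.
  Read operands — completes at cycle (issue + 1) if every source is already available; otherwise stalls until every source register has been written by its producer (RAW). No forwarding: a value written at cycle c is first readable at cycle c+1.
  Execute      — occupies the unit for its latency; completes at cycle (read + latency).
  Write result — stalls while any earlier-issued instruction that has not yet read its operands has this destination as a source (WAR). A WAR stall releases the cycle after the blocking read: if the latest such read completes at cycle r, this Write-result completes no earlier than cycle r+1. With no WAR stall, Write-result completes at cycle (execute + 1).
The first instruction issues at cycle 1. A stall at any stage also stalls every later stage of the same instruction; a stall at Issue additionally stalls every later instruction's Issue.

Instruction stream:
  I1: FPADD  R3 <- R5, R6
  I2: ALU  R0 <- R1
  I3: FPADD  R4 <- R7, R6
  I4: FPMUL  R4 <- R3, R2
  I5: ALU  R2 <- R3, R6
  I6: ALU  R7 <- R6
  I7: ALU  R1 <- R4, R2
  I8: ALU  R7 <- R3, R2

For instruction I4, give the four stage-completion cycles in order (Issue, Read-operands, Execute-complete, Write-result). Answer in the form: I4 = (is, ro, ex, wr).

I4 = (13, 14, 19, 20)

1) issue 1, read 2, done 5, write 6
2) issue 2, read 3, done 4, write 5
3) issue 7, read 8, done 11, write 12  <struct: FPADD busy until I1 writes@6>
4) issue 13, read 14, done 19, write 20  <WAW R4: wait I3 write@12>
5) issue 14, read 15, done 16, write 17
6) issue 18, read 19, done 20, write 21  <struct: ALU busy until I5 writes@17>
7) issue 22, read 23, done 24, write 25  <struct: ALU busy until I6 writes@21>
8) issue 26, read 27, done 28, write 29  <struct: ALU busy until I7 writes@25>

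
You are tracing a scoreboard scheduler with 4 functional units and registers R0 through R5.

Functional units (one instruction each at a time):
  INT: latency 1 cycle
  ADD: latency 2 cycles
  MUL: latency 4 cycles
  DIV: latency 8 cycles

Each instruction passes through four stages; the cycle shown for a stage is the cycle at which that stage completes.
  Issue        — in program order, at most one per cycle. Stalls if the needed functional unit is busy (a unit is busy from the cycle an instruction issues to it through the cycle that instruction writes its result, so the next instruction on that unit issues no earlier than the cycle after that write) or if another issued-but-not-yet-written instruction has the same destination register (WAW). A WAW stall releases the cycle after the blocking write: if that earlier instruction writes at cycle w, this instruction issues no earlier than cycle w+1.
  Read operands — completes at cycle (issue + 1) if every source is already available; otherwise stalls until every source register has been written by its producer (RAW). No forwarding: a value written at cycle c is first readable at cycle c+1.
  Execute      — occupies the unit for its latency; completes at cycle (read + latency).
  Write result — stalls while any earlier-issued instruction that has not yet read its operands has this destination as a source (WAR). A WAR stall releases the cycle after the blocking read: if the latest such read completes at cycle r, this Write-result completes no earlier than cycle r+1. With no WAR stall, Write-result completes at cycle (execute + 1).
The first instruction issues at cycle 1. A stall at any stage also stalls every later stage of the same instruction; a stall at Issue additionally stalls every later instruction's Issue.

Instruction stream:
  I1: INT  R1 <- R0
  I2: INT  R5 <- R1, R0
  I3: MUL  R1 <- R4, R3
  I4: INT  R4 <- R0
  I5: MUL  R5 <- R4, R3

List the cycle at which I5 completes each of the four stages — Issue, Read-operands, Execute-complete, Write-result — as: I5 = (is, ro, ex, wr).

I5 = (13, 14, 18, 19)

[I1] 1/2/3/4
[I2] 5/6/7/8  (struct: INT busy until I1 writes@4)
[I3] 6/7/11/12
[I4] 9/10/11/12  (struct: INT busy until I2 writes@8)
[I5] 13/14/18/19  (struct: MUL busy until I3 writes@12)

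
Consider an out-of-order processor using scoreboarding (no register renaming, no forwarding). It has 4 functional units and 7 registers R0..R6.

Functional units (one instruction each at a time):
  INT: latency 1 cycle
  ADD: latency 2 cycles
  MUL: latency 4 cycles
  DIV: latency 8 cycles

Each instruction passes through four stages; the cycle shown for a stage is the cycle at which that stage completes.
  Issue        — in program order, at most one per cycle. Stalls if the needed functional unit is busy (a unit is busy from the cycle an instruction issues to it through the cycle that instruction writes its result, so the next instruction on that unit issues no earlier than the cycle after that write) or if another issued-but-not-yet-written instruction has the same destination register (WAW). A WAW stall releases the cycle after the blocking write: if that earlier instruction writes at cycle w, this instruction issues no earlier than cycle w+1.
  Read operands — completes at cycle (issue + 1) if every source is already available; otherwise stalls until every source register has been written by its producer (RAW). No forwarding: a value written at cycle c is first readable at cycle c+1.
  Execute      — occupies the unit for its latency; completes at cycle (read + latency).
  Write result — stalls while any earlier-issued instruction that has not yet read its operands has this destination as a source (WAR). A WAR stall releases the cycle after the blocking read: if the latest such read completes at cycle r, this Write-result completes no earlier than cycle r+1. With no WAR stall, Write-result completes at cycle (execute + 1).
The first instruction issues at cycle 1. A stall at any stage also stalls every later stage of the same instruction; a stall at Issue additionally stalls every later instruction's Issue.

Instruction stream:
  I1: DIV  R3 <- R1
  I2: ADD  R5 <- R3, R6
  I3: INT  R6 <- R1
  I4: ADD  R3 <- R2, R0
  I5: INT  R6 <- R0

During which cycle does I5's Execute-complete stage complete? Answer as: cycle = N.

cycle 1: I1 issues→DIV
cycle 2: I1 reads; I2 issues→ADD
cycle 3: I3 issues→INT
cycle 4: I3 reads
cycle 5: I3 exec-done
cycle 10: I1 exec-done
cycle 11: I1 writes R3
cycle 12: I2 reads
cycle 13: I3 writes R6
cycle 14: I2 exec-done
cycle 15: I2 writes R5
cycle 16: I4 issues→ADD
cycle 17: I4 reads; I5 issues→INT
cycle 18: I5 reads
cycle 19: I4 exec-done; I5 exec-done
cycle 20: I4 writes R3; I5 writes R6

cycle = 19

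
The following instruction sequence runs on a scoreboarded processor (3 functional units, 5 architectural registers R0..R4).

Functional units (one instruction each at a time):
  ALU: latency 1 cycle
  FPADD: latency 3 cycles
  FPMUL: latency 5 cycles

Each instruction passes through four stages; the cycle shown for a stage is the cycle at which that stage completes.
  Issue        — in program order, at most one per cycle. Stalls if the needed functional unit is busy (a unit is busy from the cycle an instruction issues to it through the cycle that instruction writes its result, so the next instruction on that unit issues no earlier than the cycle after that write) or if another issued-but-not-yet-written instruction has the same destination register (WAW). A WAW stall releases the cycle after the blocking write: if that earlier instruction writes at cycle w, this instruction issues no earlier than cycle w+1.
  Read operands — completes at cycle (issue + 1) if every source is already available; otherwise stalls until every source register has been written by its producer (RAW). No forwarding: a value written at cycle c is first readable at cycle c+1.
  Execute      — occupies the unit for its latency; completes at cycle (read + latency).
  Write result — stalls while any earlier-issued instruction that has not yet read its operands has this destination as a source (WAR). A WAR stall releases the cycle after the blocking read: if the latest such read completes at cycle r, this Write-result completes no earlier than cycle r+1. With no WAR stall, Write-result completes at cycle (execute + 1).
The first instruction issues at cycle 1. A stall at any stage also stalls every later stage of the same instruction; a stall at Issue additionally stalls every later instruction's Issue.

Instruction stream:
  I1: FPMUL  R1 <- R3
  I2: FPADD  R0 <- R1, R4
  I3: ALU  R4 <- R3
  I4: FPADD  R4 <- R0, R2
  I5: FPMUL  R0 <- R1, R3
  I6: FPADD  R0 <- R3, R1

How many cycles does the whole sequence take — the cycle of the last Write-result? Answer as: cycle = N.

I1  is:1  ro:2  ex:7  wr:8
I2  is:2  ro:9  ex:12  wr:13  — RAW R1: wait I1 write@8
I3  is:3  ro:4  ex:5  wr:10  — WAR R4: wait I2 read@9
I4  is:14  ro:15  ex:18  wr:19  — struct: FPADD busy until I2 writes@13
I5  is:15  ro:16  ex:21  wr:22
I6  is:23  ro:24  ex:27  wr:28  — WAW R0: wait I5 write@22

cycle = 28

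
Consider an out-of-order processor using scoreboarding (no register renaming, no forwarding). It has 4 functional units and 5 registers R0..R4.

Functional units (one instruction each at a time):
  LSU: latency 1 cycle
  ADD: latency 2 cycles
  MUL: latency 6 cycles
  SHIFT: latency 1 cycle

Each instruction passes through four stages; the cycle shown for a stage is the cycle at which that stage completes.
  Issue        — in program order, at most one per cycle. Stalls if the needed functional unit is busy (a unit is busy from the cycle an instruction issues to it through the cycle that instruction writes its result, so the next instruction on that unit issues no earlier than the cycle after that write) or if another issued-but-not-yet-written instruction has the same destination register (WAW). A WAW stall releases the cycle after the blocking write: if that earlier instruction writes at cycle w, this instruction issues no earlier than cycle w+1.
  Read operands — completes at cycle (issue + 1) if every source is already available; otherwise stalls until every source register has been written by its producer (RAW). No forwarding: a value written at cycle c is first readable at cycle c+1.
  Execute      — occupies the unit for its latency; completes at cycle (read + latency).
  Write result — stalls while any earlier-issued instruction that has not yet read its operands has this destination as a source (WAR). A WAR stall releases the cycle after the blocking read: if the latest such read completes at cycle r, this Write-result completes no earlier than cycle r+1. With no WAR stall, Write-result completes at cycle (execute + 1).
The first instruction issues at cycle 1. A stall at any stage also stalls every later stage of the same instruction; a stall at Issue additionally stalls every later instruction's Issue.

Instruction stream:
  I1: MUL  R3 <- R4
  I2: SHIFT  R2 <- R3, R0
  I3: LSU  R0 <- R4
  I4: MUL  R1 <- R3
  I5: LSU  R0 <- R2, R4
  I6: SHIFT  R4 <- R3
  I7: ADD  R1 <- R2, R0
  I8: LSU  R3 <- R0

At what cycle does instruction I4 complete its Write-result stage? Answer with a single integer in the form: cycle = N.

c1: I1 issues→MUL
c2: I1 reads | I2 issues→SHIFT
c3: I3 issues→LSU
c4: I3 reads
c5: I3 exec-done
c8: I1 exec-done
c9: I1 writes R3
c10: I2 reads | I4 issues→MUL
c11: I2 exec-done | I3 writes R0 | I4 reads
c12: I2 writes R2 | I5 issues→LSU
c13: I5 reads | I6 issues→SHIFT
c14: I5 exec-done | I6 reads
c15: I5 writes R0 | I6 exec-done
c16: I6 writes R4
c17: I4 exec-done
c18: I4 writes R1
c19: I7 issues→ADD
c20: I7 reads | I8 issues→LSU
c21: I8 reads
c22: I7 exec-done | I8 exec-done
c23: I7 writes R1 | I8 writes R3

cycle = 18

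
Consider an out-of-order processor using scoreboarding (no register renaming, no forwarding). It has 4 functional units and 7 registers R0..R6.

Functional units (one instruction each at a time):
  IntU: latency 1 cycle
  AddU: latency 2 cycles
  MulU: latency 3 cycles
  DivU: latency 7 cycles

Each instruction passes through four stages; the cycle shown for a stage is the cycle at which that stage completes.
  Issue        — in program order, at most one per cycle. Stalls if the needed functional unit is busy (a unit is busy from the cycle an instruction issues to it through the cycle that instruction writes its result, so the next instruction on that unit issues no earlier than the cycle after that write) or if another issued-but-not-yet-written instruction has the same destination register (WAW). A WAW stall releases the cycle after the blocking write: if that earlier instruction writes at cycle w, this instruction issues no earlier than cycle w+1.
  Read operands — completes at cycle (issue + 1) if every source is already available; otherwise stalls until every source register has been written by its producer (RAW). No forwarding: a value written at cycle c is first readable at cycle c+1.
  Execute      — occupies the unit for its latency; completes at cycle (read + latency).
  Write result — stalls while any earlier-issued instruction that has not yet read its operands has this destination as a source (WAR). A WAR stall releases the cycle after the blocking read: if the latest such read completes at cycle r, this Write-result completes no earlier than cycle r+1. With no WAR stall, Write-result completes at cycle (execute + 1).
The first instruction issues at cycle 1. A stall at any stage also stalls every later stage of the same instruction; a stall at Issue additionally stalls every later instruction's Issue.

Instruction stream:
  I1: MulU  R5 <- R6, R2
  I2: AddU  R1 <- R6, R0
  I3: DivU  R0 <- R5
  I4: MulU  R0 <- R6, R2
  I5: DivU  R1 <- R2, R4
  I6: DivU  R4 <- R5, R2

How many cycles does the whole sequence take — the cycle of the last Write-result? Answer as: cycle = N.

cycle = 36

[1] I1→MulU
[2] I1 RO, I2→AddU
[3] I2 RO, I3→DivU
[5] I1 EX, I2 EX
[6] I1 WR R5, I2 WR R1
[7] I3 RO
[14] I3 EX
[15] I3 WR R0
[16] I4→MulU
[17] I4 RO, I5→DivU
[18] I5 RO
[20] I4 EX
[21] I4 WR R0
[25] I5 EX
[26] I5 WR R1
[27] I6→DivU
[28] I6 RO
[35] I6 EX
[36] I6 WR R4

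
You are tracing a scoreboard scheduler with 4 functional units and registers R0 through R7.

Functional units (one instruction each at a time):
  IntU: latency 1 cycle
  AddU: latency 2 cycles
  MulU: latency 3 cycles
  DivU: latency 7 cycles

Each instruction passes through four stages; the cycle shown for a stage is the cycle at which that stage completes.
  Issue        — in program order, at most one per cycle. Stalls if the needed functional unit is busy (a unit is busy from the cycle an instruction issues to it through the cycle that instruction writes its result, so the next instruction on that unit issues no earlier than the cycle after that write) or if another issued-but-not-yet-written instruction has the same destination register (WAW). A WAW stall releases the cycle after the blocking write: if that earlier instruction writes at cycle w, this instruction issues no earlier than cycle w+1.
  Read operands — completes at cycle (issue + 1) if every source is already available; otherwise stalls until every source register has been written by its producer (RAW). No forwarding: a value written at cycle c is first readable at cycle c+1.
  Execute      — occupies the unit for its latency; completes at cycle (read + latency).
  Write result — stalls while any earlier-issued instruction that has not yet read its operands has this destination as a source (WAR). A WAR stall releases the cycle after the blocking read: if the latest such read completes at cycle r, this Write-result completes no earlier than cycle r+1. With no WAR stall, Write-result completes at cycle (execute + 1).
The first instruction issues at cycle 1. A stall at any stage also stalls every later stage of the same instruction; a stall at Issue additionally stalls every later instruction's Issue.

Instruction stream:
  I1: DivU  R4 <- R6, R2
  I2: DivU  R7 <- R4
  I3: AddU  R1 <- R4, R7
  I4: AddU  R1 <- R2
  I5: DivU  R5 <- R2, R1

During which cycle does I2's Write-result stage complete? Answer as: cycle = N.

cycle 1: I1 issues→DivU
cycle 2: I1 reads
cycle 9: I1 exec-done
cycle 10: I1 writes R4
cycle 11: I2 issues→DivU
cycle 12: I2 reads | I3 issues→AddU
cycle 19: I2 exec-done
cycle 20: I2 writes R7
cycle 21: I3 reads
cycle 23: I3 exec-done
cycle 24: I3 writes R1
cycle 25: I4 issues→AddU
cycle 26: I4 reads | I5 issues→DivU
cycle 28: I4 exec-done
cycle 29: I4 writes R1
cycle 30: I5 reads
cycle 37: I5 exec-done
cycle 38: I5 writes R5

cycle = 20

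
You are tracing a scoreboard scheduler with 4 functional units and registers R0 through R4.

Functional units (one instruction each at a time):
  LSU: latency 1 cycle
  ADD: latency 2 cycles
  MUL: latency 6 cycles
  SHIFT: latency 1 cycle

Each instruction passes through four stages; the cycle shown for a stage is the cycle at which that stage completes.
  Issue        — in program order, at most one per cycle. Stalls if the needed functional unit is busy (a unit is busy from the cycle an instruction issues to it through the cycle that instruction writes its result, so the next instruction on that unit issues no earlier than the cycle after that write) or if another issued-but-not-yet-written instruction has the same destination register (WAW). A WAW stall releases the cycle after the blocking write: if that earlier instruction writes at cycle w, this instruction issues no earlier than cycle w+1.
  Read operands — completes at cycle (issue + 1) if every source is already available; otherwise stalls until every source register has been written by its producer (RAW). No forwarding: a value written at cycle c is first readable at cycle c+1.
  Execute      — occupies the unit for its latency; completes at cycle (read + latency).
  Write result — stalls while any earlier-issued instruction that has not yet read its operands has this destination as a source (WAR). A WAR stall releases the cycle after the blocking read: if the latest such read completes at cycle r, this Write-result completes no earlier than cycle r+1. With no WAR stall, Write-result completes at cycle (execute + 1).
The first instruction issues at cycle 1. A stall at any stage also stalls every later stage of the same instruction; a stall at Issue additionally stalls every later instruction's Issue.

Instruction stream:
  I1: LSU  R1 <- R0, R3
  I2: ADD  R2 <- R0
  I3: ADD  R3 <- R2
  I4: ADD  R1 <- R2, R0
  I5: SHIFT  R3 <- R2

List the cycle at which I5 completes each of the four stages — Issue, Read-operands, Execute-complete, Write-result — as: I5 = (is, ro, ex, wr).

I5 = (13, 14, 15, 16)

c1: I1→LSU
c2: I1 RO; I2→ADD
c3: I1 EX; I2 RO
c4: I1 WR R1
c5: I2 EX
c6: I2 WR R2
c7: I3→ADD
c8: I3 RO
c10: I3 EX
c11: I3 WR R3
c12: I4→ADD
c13: I4 RO; I5→SHIFT
c14: I5 RO
c15: I4 EX; I5 EX
c16: I4 WR R1; I5 WR R3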